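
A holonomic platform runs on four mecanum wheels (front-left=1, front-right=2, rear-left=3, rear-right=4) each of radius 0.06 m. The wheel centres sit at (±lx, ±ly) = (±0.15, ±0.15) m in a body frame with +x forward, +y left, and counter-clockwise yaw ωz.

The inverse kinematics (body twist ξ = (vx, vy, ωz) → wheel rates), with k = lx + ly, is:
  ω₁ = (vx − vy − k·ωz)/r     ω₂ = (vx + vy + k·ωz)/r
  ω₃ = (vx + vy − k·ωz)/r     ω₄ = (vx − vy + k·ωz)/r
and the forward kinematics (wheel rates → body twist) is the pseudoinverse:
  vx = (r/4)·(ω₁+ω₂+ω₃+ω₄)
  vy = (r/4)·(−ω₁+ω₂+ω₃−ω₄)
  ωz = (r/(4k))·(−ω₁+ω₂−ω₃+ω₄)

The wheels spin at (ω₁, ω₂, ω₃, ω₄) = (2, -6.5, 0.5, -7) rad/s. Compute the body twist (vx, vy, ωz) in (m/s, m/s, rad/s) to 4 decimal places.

(-0.1650, -0.0150, -0.8000)

k = lx + ly = 0.15 + 0.15 = 0.3000
ω₁+ω₂+ω₃+ω₄ = -11.0000  →  vx = (0.06/4)·-11.0000 = -0.1650
−ω₁+ω₂+ω₃−ω₄ = -1.0000  →  vy = (0.06/4)·-1.0000 = -0.0150
−ω₁+ω₂−ω₃+ω₄ = -16.0000  →  ωz = (0.06/1.2000)·-16.0000 = -0.8000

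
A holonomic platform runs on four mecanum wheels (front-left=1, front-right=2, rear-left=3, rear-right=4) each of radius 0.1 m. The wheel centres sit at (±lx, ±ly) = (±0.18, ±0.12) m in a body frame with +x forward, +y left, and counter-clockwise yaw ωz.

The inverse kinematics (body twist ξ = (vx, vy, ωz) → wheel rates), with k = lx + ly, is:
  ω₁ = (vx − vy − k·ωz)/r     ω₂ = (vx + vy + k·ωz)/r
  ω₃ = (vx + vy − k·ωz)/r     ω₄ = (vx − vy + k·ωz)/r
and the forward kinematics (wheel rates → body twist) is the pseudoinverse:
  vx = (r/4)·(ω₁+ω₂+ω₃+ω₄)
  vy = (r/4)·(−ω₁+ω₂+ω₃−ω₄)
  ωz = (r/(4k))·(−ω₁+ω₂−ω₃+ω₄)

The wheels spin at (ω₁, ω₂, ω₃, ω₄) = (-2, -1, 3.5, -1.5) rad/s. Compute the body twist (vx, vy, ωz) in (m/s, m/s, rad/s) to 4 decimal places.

k = lx + ly = 0.18 + 0.12 = 0.3000
ω₁+ω₂+ω₃+ω₄ = -1.0000  →  vx = (0.1/4)·-1.0000 = -0.0250
−ω₁+ω₂+ω₃−ω₄ = 6.0000  →  vy = (0.1/4)·6.0000 = 0.1500
−ω₁+ω₂−ω₃+ω₄ = -4.0000  →  ωz = (0.1/1.2000)·-4.0000 = -0.3333

(-0.0250, 0.1500, -0.3333)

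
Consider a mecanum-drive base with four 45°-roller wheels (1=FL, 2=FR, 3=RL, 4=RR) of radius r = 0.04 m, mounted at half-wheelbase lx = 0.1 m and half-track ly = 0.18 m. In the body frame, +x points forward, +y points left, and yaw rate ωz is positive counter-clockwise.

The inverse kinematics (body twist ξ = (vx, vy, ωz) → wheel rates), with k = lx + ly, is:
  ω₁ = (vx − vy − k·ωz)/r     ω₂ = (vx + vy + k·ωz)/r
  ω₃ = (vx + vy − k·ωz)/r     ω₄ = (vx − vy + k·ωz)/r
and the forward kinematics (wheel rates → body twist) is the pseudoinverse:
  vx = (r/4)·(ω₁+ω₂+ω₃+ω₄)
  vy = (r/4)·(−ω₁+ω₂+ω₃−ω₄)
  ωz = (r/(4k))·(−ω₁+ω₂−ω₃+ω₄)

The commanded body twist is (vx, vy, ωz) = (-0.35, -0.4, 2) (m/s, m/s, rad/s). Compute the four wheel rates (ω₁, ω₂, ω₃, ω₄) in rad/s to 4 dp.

k = lx + ly = 0.1 + 0.18 = 0.2800;  k·ωz = 0.2800·2 = 0.5600
ω₁ (FL) = (vx − vy − k·ωz)/r = -0.5100/0.04 = -12.7500
ω₂ (FR) = (vx + vy + k·ωz)/r = -0.1900/0.04 = -4.7500
ω₃ (RL) = (vx + vy − k·ωz)/r = -1.3100/0.04 = -32.7500
ω₄ (RR) = (vx − vy + k·ωz)/r = 0.6100/0.04 = 15.2500

(-12.7500, -4.7500, -32.7500, 15.2500)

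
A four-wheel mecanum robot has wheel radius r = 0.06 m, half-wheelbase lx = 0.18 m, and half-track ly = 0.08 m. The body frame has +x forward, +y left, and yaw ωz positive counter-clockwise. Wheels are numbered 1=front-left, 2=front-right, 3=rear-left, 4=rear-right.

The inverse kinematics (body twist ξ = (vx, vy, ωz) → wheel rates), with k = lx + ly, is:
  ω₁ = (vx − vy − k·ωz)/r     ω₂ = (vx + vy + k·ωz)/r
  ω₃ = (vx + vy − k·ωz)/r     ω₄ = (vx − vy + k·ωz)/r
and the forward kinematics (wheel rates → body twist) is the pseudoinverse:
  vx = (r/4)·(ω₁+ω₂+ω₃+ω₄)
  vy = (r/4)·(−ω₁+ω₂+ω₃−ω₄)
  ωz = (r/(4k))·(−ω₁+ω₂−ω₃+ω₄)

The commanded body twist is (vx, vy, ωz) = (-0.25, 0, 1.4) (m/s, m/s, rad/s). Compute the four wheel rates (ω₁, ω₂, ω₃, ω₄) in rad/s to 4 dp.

(-10.2333, 1.9000, -10.2333, 1.9000)

k = lx + ly = 0.18 + 0.08 = 0.2600;  k·ωz = 0.2600·1.4 = 0.3640
ω₁ (FL) = (vx − vy − k·ωz)/r = -0.6140/0.06 = -10.2333
ω₂ (FR) = (vx + vy + k·ωz)/r = 0.1140/0.06 = 1.9000
ω₃ (RL) = (vx + vy − k·ωz)/r = -0.6140/0.06 = -10.2333
ω₄ (RR) = (vx − vy + k·ωz)/r = 0.1140/0.06 = 1.9000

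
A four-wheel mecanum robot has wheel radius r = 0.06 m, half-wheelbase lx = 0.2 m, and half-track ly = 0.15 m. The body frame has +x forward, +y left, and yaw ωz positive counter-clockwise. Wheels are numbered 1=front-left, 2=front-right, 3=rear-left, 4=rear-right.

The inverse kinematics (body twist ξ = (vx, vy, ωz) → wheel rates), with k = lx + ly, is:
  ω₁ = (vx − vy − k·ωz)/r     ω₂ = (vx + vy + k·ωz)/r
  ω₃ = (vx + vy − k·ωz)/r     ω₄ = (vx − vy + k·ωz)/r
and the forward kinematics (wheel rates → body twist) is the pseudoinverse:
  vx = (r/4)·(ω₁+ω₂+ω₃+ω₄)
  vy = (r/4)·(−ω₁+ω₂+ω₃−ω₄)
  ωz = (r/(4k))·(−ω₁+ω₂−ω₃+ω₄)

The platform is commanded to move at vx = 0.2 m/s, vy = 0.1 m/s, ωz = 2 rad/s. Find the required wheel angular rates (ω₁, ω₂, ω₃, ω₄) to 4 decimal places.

(-10.0000, 16.6667, -6.6667, 13.3333)

k = lx + ly = 0.2 + 0.15 = 0.3500;  k·ωz = 0.3500·2 = 0.7000
ω₁ (FL) = (vx − vy − k·ωz)/r = -0.6000/0.06 = -10.0000
ω₂ (FR) = (vx + vy + k·ωz)/r = 1.0000/0.06 = 16.6667
ω₃ (RL) = (vx + vy − k·ωz)/r = -0.4000/0.06 = -6.6667
ω₄ (RR) = (vx − vy + k·ωz)/r = 0.8000/0.06 = 13.3333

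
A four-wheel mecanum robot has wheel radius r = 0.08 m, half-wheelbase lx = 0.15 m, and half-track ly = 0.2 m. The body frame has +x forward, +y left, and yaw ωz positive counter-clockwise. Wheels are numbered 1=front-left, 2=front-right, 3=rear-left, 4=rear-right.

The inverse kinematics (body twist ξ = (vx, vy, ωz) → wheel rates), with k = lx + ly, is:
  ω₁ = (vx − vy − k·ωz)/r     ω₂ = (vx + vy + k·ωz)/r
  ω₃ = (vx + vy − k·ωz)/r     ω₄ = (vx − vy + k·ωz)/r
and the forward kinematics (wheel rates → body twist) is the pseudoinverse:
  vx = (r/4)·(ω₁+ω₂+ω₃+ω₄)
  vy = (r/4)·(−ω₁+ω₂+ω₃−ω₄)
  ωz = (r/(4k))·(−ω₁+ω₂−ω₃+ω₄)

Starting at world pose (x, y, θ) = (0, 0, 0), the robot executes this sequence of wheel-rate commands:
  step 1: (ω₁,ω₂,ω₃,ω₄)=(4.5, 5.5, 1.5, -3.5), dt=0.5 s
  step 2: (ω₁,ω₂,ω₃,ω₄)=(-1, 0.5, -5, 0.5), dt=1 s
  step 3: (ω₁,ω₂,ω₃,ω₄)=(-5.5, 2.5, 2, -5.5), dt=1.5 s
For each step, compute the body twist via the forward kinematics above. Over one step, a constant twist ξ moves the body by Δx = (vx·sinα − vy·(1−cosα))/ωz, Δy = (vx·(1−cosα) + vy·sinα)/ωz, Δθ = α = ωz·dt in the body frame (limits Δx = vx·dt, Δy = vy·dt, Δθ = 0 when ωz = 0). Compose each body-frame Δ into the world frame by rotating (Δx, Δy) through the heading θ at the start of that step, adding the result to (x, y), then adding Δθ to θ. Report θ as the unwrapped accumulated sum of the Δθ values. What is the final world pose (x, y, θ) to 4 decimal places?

(-0.3354, 0.3519, 0.3286)

step 1: ξ=(vx,vy,ωz)=(0.1600, 0.1200, -0.2286), dt=0.5 → body Δ=(0.0833, 0.0553, -0.1143) → world pose (0.0833, 0.0553, -0.1143)
step 2: ξ=(vx,vy,ωz)=(-0.1000, -0.0800, 0.4000), dt=1.0 → body Δ=(-0.0816, -0.0976, 0.4000) → world pose (-0.0089, -0.0324, 0.2857)
step 3: ξ=(vx,vy,ωz)=(-0.1300, 0.3100, 0.0286), dt=1.5 → body Δ=(-0.2049, 0.4607, 0.0429) → world pose (-0.3354, 0.3519, 0.3286)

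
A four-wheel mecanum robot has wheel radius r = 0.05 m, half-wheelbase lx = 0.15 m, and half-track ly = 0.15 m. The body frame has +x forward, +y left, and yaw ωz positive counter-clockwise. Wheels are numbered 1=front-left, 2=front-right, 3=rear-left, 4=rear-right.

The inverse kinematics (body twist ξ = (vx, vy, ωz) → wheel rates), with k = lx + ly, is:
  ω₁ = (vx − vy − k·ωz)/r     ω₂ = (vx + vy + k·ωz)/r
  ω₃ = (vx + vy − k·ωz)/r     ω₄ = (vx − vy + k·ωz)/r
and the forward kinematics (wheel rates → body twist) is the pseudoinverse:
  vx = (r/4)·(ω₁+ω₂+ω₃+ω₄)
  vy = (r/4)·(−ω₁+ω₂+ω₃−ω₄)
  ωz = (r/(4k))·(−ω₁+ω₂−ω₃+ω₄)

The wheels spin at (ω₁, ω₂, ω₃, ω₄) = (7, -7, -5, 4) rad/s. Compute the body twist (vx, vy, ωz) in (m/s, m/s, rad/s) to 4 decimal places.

k = lx + ly = 0.15 + 0.15 = 0.3000
ω₁+ω₂+ω₃+ω₄ = -1.0000  →  vx = (0.05/4)·-1.0000 = -0.0125
−ω₁+ω₂+ω₃−ω₄ = -23.0000  →  vy = (0.05/4)·-23.0000 = -0.2875
−ω₁+ω₂−ω₃+ω₄ = -5.0000  →  ωz = (0.05/1.2000)·-5.0000 = -0.2083

(-0.0125, -0.2875, -0.2083)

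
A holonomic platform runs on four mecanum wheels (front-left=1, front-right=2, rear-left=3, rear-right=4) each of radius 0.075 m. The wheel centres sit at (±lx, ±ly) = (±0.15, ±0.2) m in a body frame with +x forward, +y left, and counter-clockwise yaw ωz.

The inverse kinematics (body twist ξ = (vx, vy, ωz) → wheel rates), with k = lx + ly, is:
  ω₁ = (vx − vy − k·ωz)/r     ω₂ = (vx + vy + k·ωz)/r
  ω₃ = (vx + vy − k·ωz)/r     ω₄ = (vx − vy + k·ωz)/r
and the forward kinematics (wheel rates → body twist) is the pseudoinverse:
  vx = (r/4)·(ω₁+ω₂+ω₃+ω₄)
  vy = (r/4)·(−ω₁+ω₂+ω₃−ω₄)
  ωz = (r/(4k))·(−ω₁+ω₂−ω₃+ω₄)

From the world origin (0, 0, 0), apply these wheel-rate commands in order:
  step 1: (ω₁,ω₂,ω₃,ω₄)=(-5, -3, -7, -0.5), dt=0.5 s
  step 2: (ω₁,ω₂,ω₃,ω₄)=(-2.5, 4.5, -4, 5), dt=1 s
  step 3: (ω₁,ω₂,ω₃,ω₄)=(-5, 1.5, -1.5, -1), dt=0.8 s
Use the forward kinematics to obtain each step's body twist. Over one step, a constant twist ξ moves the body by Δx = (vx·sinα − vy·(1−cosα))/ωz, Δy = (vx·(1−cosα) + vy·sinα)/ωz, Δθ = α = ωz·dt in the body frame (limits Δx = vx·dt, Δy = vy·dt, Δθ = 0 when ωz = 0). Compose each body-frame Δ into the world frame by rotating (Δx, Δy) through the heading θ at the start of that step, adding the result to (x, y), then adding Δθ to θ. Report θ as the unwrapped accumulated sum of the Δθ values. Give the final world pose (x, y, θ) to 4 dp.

(-0.1881, -0.1089, 1.3848)

step 1: ξ=(vx,vy,ωz)=(-0.2906, -0.0844, 0.4554), dt=0.5 → body Δ=(-0.1393, -0.0583, 0.2277) → world pose (-0.1393, -0.0583, 0.2277)
step 2: ξ=(vx,vy,ωz)=(0.0562, -0.0375, 0.8571), dt=1.0 → body Δ=(0.0647, -0.0104, 0.8571) → world pose (-0.0739, -0.0538, 1.0848)
step 3: ξ=(vx,vy,ωz)=(-0.1125, 0.1125, 0.3750), dt=0.8 → body Δ=(-0.1021, 0.0753, 0.3000) → world pose (-0.1881, -0.1089, 1.3848)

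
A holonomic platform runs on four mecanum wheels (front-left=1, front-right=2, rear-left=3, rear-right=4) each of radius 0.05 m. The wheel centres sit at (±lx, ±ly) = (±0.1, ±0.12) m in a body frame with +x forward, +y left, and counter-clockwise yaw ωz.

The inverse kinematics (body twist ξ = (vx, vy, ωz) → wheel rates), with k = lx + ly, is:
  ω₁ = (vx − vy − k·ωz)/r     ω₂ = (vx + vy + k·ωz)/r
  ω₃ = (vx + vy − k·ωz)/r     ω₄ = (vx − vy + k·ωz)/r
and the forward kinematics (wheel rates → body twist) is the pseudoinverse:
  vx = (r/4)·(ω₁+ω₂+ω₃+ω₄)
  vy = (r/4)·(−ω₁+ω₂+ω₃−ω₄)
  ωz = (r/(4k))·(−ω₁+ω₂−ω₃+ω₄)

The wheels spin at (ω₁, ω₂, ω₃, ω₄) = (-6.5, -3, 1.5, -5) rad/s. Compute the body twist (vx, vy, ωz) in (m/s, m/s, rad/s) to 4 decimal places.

k = lx + ly = 0.1 + 0.12 = 0.2200
ω₁+ω₂+ω₃+ω₄ = -13.0000  →  vx = (0.05/4)·-13.0000 = -0.1625
−ω₁+ω₂+ω₃−ω₄ = 10.0000  →  vy = (0.05/4)·10.0000 = 0.1250
−ω₁+ω₂−ω₃+ω₄ = -3.0000  →  ωz = (0.05/0.8800)·-3.0000 = -0.1705

(-0.1625, 0.1250, -0.1705)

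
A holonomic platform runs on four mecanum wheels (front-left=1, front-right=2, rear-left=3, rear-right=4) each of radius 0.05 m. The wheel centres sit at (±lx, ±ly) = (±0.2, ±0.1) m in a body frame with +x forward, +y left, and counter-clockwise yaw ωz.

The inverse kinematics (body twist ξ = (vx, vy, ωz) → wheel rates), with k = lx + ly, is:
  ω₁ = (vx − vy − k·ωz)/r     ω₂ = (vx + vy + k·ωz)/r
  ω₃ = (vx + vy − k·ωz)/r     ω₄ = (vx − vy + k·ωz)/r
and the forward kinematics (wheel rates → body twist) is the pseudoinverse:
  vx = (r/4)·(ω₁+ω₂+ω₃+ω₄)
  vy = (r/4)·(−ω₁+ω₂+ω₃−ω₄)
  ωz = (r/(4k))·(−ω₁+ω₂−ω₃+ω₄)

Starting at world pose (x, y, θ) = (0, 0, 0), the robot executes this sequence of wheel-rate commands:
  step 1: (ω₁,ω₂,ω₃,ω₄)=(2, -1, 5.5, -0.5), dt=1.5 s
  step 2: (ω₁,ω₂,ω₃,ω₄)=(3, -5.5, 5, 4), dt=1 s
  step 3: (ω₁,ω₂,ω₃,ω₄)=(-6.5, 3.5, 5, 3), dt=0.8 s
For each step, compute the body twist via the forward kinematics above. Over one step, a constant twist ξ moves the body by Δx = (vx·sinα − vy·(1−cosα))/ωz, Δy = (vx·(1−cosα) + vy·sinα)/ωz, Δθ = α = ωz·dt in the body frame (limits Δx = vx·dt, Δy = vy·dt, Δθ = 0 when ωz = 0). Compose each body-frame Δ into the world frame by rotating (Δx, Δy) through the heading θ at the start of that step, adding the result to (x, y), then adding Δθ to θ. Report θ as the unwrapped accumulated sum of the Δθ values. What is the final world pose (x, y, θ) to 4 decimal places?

step 1: ξ=(vx,vy,ωz)=(0.0750, 0.0375, -0.3750), dt=1.5 → body Δ=(0.1221, 0.0225, -0.5625) → world pose (0.1221, 0.0225, -0.5625)
step 2: ξ=(vx,vy,ωz)=(0.0813, -0.0938, -0.3958), dt=1.0 → body Δ=(0.0608, -0.1072, -0.3958) → world pose (0.1164, -0.1006, -0.9583)
step 3: ξ=(vx,vy,ωz)=(0.0625, 0.1500, 0.3333), dt=0.8 → body Δ=(0.0335, 0.1252, 0.2667) → world pose (0.2381, -0.0560, -0.6917)

(0.2381, -0.0560, -0.6917)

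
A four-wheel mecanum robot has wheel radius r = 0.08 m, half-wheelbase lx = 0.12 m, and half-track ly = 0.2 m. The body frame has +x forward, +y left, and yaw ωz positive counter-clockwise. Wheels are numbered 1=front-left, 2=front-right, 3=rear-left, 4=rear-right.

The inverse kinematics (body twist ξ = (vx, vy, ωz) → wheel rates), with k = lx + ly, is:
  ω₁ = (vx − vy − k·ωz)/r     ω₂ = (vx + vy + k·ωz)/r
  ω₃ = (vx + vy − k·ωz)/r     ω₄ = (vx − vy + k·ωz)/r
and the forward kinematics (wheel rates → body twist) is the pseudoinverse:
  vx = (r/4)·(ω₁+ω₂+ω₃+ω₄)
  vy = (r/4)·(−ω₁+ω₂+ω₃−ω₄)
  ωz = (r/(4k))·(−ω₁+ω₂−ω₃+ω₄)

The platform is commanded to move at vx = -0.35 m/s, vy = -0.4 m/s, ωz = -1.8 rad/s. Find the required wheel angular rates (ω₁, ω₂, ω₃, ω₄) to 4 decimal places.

(7.8250, -16.5750, -2.1750, -6.5750)

k = lx + ly = 0.12 + 0.2 = 0.3200;  k·ωz = 0.3200·-1.8 = -0.5760
ω₁ (FL) = (vx − vy − k·ωz)/r = 0.6260/0.08 = 7.8250
ω₂ (FR) = (vx + vy + k·ωz)/r = -1.3260/0.08 = -16.5750
ω₃ (RL) = (vx + vy − k·ωz)/r = -0.1740/0.08 = -2.1750
ω₄ (RR) = (vx − vy + k·ωz)/r = -0.5260/0.08 = -6.5750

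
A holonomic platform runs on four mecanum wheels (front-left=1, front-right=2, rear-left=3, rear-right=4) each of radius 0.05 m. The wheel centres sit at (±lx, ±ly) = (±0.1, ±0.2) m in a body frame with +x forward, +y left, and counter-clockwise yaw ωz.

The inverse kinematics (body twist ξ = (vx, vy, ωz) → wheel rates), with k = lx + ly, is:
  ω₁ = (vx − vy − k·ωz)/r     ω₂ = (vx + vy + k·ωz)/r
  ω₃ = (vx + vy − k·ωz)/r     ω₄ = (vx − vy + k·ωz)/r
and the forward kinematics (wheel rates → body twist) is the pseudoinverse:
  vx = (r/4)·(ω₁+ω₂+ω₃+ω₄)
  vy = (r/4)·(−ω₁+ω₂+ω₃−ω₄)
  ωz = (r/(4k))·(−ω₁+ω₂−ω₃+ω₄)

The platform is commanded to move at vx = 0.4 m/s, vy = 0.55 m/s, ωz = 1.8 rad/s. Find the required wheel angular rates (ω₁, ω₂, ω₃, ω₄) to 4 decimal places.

k = lx + ly = 0.1 + 0.2 = 0.3000;  k·ωz = 0.3000·1.8 = 0.5400
ω₁ (FL) = (vx − vy − k·ωz)/r = -0.6900/0.05 = -13.8000
ω₂ (FR) = (vx + vy + k·ωz)/r = 1.4900/0.05 = 29.8000
ω₃ (RL) = (vx + vy − k·ωz)/r = 0.4100/0.05 = 8.2000
ω₄ (RR) = (vx − vy + k·ωz)/r = 0.3900/0.05 = 7.8000

(-13.8000, 29.8000, 8.2000, 7.8000)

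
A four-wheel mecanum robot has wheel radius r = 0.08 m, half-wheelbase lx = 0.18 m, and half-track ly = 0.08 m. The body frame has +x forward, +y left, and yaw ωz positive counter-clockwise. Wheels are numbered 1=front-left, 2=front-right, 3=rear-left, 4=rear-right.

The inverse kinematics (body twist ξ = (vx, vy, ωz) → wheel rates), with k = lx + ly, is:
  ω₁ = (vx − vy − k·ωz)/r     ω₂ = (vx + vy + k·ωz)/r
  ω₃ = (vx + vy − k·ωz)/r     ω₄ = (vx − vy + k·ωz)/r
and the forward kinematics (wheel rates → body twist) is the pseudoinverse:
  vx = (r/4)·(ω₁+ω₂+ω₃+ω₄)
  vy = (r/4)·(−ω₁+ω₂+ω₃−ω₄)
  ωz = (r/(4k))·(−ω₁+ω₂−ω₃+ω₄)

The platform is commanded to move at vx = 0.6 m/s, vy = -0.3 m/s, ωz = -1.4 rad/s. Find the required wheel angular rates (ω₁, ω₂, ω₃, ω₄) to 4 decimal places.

k = lx + ly = 0.18 + 0.08 = 0.2600;  k·ωz = 0.2600·-1.4 = -0.3640
ω₁ (FL) = (vx − vy − k·ωz)/r = 1.2640/0.08 = 15.8000
ω₂ (FR) = (vx + vy + k·ωz)/r = -0.0640/0.08 = -0.8000
ω₃ (RL) = (vx + vy − k·ωz)/r = 0.6640/0.08 = 8.3000
ω₄ (RR) = (vx − vy + k·ωz)/r = 0.5360/0.08 = 6.7000

(15.8000, -0.8000, 8.3000, 6.7000)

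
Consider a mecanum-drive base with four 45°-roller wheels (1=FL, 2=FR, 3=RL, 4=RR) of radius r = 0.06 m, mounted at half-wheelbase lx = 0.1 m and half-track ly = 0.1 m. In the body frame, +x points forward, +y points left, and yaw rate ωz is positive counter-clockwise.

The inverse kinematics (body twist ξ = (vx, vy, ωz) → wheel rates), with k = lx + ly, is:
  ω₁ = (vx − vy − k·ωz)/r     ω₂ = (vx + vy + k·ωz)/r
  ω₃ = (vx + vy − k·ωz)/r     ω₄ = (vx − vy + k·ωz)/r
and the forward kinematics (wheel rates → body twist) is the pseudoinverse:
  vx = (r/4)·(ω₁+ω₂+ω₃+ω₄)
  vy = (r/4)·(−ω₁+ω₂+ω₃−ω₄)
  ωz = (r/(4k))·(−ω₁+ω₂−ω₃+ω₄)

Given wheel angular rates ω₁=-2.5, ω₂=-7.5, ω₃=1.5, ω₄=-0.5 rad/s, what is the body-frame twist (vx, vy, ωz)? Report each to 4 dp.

(-0.1350, -0.0450, -0.5250)

k = lx + ly = 0.1 + 0.1 = 0.2000
ω₁+ω₂+ω₃+ω₄ = -9.0000  →  vx = (0.06/4)·-9.0000 = -0.1350
−ω₁+ω₂+ω₃−ω₄ = -3.0000  →  vy = (0.06/4)·-3.0000 = -0.0450
−ω₁+ω₂−ω₃+ω₄ = -7.0000  →  ωz = (0.06/0.8000)·-7.0000 = -0.5250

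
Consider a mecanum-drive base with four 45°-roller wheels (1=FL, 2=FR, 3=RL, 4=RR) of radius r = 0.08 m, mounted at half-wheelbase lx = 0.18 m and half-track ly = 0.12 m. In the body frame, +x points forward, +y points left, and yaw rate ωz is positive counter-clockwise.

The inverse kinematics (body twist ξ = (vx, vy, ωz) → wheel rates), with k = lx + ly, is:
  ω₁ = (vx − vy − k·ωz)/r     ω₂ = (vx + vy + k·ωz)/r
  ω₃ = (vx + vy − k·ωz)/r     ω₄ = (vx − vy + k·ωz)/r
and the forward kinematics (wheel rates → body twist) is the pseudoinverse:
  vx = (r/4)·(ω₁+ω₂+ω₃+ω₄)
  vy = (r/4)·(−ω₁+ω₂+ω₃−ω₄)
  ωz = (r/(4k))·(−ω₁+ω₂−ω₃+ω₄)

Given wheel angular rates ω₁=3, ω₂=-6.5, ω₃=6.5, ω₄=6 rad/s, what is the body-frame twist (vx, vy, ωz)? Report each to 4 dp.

k = lx + ly = 0.18 + 0.12 = 0.3000
ω₁+ω₂+ω₃+ω₄ = 9.0000  →  vx = (0.08/4)·9.0000 = 0.1800
−ω₁+ω₂+ω₃−ω₄ = -9.0000  →  vy = (0.08/4)·-9.0000 = -0.1800
−ω₁+ω₂−ω₃+ω₄ = -10.0000  →  ωz = (0.08/1.2000)·-10.0000 = -0.6667

(0.1800, -0.1800, -0.6667)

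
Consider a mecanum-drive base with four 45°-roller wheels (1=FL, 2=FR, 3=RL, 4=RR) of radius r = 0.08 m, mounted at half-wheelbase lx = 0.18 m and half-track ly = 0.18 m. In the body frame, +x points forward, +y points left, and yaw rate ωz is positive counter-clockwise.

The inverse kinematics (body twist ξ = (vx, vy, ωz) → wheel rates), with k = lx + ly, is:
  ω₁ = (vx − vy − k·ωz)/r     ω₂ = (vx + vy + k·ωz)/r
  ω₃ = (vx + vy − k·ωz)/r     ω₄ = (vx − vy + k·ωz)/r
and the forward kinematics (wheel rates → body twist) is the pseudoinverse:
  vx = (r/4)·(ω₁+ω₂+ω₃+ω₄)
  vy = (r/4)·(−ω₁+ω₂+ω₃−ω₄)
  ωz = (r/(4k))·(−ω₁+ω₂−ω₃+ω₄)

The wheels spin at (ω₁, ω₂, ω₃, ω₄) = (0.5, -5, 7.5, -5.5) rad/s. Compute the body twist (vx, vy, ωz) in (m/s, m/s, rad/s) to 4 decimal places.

k = lx + ly = 0.18 + 0.18 = 0.3600
ω₁+ω₂+ω₃+ω₄ = -2.5000  →  vx = (0.08/4)·-2.5000 = -0.0500
−ω₁+ω₂+ω₃−ω₄ = 7.5000  →  vy = (0.08/4)·7.5000 = 0.1500
−ω₁+ω₂−ω₃+ω₄ = -18.5000  →  ωz = (0.08/1.4400)·-18.5000 = -1.0278

(-0.0500, 0.1500, -1.0278)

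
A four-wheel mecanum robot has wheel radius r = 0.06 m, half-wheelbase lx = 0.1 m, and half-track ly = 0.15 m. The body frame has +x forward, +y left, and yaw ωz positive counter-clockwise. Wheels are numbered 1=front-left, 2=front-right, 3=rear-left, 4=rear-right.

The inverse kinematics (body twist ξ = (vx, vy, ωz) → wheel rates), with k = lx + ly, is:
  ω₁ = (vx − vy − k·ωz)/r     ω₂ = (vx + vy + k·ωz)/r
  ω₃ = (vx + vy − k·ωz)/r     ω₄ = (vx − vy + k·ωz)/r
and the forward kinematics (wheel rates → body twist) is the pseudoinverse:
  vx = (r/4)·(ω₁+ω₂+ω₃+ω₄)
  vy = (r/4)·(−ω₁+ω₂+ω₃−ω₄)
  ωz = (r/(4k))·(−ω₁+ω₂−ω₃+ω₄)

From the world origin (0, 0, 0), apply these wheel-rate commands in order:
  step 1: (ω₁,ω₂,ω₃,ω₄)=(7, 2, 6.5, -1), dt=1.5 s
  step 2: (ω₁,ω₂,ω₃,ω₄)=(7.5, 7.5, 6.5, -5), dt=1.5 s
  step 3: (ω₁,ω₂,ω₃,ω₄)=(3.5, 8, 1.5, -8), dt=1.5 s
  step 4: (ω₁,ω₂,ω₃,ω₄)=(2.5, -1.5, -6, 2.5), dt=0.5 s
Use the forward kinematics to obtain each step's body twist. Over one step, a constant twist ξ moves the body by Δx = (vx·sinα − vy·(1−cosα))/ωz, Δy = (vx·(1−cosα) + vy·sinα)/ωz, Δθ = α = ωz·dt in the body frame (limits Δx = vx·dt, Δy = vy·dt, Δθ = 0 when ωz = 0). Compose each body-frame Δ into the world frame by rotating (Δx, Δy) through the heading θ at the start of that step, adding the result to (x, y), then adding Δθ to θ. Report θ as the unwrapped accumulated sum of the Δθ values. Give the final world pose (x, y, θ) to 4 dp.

(0.6073, -0.7073, -2.4750)

step 1: ξ=(vx,vy,ωz)=(0.2175, 0.0375, -0.7500), dt=1.5 → body Δ=(0.2901, -0.1198, -1.1250) → world pose (0.2901, -0.1198, -1.1250)
step 2: ξ=(vx,vy,ωz)=(0.2475, 0.1725, -0.6900), dt=1.5 → body Δ=(0.4308, 0.0394, -1.0350) → world pose (0.5114, -0.4916, -2.1600)
step 3: ξ=(vx,vy,ωz)=(0.0750, 0.2100, -0.3000), dt=1.5 → body Δ=(0.1784, 0.2796, -0.4500) → world pose (0.6447, -0.7953, -2.6100)
step 4: ξ=(vx,vy,ωz)=(-0.0375, -0.1875, 0.2700), dt=0.5 → body Δ=(-0.0124, -0.0947, 0.1350) → world pose (0.6073, -0.7073, -2.4750)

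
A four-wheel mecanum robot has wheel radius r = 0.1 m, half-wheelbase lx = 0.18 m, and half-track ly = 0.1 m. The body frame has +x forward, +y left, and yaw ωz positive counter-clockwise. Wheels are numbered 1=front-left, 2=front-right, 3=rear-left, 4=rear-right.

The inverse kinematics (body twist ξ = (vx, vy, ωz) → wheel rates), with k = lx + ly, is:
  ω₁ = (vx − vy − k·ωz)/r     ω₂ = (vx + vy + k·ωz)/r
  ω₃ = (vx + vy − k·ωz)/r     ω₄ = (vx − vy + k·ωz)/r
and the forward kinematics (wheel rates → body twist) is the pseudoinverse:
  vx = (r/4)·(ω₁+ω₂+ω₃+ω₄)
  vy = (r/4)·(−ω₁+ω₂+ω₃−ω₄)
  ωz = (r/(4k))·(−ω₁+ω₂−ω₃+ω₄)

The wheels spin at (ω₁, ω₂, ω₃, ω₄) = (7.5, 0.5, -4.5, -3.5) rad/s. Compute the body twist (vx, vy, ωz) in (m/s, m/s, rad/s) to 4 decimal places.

(0.0000, -0.2000, -0.5357)

k = lx + ly = 0.18 + 0.1 = 0.2800
ω₁+ω₂+ω₃+ω₄ = 0.0000  →  vx = (0.1/4)·0.0000 = 0.0000
−ω₁+ω₂+ω₃−ω₄ = -8.0000  →  vy = (0.1/4)·-8.0000 = -0.2000
−ω₁+ω₂−ω₃+ω₄ = -6.0000  →  ωz = (0.1/1.1200)·-6.0000 = -0.5357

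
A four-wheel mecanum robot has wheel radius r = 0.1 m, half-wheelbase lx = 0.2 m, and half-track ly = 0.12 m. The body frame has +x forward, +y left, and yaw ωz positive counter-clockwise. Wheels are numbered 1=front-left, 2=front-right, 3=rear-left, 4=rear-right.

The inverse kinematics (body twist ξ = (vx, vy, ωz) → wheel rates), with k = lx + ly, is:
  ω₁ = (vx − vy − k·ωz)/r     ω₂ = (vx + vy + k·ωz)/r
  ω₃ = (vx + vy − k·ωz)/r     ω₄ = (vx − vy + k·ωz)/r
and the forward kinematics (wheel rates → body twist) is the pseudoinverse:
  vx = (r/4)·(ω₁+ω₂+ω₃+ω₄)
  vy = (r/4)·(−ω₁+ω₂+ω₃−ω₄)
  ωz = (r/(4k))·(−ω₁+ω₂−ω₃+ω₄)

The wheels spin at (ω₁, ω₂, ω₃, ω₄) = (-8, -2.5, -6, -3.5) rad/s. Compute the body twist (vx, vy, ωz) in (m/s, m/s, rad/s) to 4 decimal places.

(-0.5000, 0.0750, 0.6250)

k = lx + ly = 0.2 + 0.12 = 0.3200
ω₁+ω₂+ω₃+ω₄ = -20.0000  →  vx = (0.1/4)·-20.0000 = -0.5000
−ω₁+ω₂+ω₃−ω₄ = 3.0000  →  vy = (0.1/4)·3.0000 = 0.0750
−ω₁+ω₂−ω₃+ω₄ = 8.0000  →  ωz = (0.1/1.2800)·8.0000 = 0.6250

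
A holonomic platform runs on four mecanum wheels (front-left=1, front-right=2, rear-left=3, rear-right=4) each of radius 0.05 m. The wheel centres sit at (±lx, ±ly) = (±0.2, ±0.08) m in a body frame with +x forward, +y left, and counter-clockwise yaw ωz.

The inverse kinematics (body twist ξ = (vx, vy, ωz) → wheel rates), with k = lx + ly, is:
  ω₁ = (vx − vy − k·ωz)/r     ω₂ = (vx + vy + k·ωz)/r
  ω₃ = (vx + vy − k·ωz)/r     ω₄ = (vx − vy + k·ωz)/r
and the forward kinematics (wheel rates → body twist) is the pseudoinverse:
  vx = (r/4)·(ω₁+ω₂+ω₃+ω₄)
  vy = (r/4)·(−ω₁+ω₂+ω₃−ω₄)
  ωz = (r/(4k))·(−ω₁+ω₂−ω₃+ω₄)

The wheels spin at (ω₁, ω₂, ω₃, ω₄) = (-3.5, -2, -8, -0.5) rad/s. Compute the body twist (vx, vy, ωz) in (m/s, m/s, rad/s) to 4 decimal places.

k = lx + ly = 0.2 + 0.08 = 0.2800
ω₁+ω₂+ω₃+ω₄ = -14.0000  →  vx = (0.05/4)·-14.0000 = -0.1750
−ω₁+ω₂+ω₃−ω₄ = -6.0000  →  vy = (0.05/4)·-6.0000 = -0.0750
−ω₁+ω₂−ω₃+ω₄ = 9.0000  →  ωz = (0.05/1.1200)·9.0000 = 0.4018

(-0.1750, -0.0750, 0.4018)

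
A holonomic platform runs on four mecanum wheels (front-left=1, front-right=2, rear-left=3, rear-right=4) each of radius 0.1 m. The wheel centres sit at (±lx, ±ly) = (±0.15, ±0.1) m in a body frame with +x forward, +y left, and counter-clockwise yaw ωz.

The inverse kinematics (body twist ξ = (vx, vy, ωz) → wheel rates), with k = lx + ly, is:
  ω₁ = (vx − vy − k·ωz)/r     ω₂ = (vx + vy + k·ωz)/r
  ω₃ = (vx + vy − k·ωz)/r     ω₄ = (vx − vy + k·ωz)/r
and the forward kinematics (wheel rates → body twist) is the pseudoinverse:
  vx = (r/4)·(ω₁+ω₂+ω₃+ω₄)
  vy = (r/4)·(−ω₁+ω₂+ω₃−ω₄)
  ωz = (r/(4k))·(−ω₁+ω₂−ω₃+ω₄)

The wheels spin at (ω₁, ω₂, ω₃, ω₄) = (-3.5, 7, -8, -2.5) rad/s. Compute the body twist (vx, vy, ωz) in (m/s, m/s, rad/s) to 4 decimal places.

(-0.1750, 0.1250, 1.6000)

k = lx + ly = 0.15 + 0.1 = 0.2500
ω₁+ω₂+ω₃+ω₄ = -7.0000  →  vx = (0.1/4)·-7.0000 = -0.1750
−ω₁+ω₂+ω₃−ω₄ = 5.0000  →  vy = (0.1/4)·5.0000 = 0.1250
−ω₁+ω₂−ω₃+ω₄ = 16.0000  →  ωz = (0.1/1.0000)·16.0000 = 1.6000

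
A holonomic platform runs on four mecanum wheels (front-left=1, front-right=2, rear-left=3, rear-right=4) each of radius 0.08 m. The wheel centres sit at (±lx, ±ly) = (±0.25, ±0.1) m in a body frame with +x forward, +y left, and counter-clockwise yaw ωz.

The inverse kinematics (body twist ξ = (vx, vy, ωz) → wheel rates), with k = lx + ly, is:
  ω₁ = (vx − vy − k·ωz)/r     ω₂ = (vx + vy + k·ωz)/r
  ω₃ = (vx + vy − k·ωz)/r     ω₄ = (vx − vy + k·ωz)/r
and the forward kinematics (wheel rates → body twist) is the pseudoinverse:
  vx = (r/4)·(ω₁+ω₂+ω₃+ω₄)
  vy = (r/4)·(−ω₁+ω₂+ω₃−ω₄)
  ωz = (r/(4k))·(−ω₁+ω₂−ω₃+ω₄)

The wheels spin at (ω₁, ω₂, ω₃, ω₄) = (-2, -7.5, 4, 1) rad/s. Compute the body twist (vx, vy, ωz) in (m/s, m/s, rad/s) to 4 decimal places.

k = lx + ly = 0.25 + 0.1 = 0.3500
ω₁+ω₂+ω₃+ω₄ = -4.5000  →  vx = (0.08/4)·-4.5000 = -0.0900
−ω₁+ω₂+ω₃−ω₄ = -2.5000  →  vy = (0.08/4)·-2.5000 = -0.0500
−ω₁+ω₂−ω₃+ω₄ = -8.5000  →  ωz = (0.08/1.4000)·-8.5000 = -0.4857

(-0.0900, -0.0500, -0.4857)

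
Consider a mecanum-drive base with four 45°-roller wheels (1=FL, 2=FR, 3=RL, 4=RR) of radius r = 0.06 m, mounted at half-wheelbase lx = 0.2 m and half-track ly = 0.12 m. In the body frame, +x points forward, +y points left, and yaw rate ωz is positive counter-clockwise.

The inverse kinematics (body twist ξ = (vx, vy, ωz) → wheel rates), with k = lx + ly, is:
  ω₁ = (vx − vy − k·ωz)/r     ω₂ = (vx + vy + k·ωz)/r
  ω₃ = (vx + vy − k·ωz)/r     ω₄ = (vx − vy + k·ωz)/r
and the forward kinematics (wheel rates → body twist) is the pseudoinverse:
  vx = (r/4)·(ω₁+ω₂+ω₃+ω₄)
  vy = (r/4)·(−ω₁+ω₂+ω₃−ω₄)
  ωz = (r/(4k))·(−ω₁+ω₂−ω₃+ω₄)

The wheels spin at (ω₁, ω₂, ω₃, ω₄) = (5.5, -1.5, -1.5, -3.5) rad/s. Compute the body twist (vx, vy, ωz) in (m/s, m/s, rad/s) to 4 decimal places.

k = lx + ly = 0.2 + 0.12 = 0.3200
ω₁+ω₂+ω₃+ω₄ = -1.0000  →  vx = (0.06/4)·-1.0000 = -0.0150
−ω₁+ω₂+ω₃−ω₄ = -5.0000  →  vy = (0.06/4)·-5.0000 = -0.0750
−ω₁+ω₂−ω₃+ω₄ = -9.0000  →  ωz = (0.06/1.2800)·-9.0000 = -0.4219

(-0.0150, -0.0750, -0.4219)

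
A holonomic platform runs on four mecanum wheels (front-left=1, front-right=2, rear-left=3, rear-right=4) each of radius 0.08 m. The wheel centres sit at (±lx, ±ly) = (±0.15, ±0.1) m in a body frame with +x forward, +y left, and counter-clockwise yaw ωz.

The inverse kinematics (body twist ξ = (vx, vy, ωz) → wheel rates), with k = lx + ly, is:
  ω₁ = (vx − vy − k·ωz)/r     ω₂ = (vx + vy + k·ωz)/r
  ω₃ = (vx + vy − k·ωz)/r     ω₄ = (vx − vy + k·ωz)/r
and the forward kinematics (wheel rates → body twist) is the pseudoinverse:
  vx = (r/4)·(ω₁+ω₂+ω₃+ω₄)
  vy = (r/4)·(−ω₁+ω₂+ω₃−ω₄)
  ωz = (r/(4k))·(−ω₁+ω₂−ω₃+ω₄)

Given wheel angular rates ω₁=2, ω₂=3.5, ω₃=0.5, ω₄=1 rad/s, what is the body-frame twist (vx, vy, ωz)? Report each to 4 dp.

k = lx + ly = 0.15 + 0.1 = 0.2500
ω₁+ω₂+ω₃+ω₄ = 7.0000  →  vx = (0.08/4)·7.0000 = 0.1400
−ω₁+ω₂+ω₃−ω₄ = 1.0000  →  vy = (0.08/4)·1.0000 = 0.0200
−ω₁+ω₂−ω₃+ω₄ = 2.0000  →  ωz = (0.08/1.0000)·2.0000 = 0.1600

(0.1400, 0.0200, 0.1600)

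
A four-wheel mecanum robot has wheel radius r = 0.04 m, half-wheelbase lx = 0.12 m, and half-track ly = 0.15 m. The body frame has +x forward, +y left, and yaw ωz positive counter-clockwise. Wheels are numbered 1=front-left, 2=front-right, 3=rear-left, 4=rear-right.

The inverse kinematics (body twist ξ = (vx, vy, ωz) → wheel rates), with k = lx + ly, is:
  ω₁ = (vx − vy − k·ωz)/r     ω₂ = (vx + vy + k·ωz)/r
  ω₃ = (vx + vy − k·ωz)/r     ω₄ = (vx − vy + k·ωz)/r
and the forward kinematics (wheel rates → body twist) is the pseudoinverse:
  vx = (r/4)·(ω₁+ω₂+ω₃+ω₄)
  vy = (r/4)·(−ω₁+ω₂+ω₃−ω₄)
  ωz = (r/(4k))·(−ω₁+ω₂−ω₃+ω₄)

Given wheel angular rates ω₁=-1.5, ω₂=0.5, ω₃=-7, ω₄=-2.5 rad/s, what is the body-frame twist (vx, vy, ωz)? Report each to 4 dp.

(-0.1050, -0.0250, 0.2407)

k = lx + ly = 0.12 + 0.15 = 0.2700
ω₁+ω₂+ω₃+ω₄ = -10.5000  →  vx = (0.04/4)·-10.5000 = -0.1050
−ω₁+ω₂+ω₃−ω₄ = -2.5000  →  vy = (0.04/4)·-2.5000 = -0.0250
−ω₁+ω₂−ω₃+ω₄ = 6.5000  →  ωz = (0.04/1.0800)·6.5000 = 0.2407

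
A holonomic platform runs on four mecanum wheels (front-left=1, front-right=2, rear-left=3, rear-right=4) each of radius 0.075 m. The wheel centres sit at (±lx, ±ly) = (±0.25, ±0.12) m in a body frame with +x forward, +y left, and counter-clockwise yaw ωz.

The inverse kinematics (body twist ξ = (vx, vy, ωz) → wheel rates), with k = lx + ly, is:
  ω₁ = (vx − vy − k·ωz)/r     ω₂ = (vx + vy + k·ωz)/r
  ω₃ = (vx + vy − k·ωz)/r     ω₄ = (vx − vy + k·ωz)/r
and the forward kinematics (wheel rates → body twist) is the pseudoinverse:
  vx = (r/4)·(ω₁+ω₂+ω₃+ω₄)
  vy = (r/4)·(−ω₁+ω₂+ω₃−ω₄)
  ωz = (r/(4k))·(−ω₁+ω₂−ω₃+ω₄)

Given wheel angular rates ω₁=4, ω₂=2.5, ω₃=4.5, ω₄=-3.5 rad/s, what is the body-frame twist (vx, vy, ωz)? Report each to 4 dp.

k = lx + ly = 0.25 + 0.12 = 0.3700
ω₁+ω₂+ω₃+ω₄ = 7.5000  →  vx = (0.075/4)·7.5000 = 0.1406
−ω₁+ω₂+ω₃−ω₄ = 6.5000  →  vy = (0.075/4)·6.5000 = 0.1219
−ω₁+ω₂−ω₃+ω₄ = -9.5000  →  ωz = (0.075/1.4800)·-9.5000 = -0.4814

(0.1406, 0.1219, -0.4814)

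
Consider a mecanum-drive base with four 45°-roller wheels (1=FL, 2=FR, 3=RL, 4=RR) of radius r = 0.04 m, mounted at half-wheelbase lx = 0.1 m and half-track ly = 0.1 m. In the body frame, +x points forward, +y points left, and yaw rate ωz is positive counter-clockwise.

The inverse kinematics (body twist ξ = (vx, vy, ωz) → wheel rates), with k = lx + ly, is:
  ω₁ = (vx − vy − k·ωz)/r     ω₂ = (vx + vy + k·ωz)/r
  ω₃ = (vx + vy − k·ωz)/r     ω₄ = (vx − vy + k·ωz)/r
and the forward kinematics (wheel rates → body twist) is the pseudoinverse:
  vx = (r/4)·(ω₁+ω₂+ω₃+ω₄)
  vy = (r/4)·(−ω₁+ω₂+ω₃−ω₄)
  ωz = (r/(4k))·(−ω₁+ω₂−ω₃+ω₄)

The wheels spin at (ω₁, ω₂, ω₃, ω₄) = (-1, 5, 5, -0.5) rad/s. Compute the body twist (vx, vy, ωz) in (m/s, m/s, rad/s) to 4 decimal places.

(0.0850, 0.1150, 0.0250)

k = lx + ly = 0.1 + 0.1 = 0.2000
ω₁+ω₂+ω₃+ω₄ = 8.5000  →  vx = (0.04/4)·8.5000 = 0.0850
−ω₁+ω₂+ω₃−ω₄ = 11.5000  →  vy = (0.04/4)·11.5000 = 0.1150
−ω₁+ω₂−ω₃+ω₄ = 0.5000  →  ωz = (0.04/0.8000)·0.5000 = 0.0250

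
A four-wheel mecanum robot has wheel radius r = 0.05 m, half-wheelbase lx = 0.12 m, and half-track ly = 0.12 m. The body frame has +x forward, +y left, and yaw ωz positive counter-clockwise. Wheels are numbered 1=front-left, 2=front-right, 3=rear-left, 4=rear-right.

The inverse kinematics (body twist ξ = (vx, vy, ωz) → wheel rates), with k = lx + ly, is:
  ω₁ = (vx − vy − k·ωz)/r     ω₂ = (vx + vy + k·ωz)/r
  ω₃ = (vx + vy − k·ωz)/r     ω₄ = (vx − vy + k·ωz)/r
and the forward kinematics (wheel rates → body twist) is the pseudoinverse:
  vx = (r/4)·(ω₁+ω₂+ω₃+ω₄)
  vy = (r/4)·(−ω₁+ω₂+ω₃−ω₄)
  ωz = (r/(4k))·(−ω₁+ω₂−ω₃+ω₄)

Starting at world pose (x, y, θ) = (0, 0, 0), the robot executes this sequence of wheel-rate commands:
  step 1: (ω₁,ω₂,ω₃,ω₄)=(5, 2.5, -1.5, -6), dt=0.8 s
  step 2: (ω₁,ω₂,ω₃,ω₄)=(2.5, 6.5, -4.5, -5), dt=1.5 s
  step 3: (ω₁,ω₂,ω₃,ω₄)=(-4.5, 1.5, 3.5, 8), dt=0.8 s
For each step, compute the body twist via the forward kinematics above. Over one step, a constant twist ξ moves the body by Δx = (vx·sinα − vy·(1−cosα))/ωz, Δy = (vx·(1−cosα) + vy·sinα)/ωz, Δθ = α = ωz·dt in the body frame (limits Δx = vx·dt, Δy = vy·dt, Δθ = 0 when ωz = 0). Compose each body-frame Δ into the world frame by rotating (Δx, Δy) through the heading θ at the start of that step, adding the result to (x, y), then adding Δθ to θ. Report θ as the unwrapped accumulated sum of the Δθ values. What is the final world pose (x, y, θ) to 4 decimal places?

(0.0863, 0.1356, 0.4193)

step 1: ξ=(vx,vy,ωz)=(0.0000, 0.0250, -0.3646), dt=0.8 → body Δ=(0.0029, 0.0197, -0.2917) → world pose (0.0029, 0.0197, -0.2917)
step 2: ξ=(vx,vy,ωz)=(-0.0062, 0.0563, 0.1823), dt=1.5 → body Δ=(-0.0207, 0.0821, 0.2734) → world pose (0.0066, 0.1043, -0.0182)
step 3: ξ=(vx,vy,ωz)=(0.1063, 0.0188, 0.5469), dt=0.8 → body Δ=(0.0791, 0.0328, 0.4375) → world pose (0.0863, 0.1356, 0.4193)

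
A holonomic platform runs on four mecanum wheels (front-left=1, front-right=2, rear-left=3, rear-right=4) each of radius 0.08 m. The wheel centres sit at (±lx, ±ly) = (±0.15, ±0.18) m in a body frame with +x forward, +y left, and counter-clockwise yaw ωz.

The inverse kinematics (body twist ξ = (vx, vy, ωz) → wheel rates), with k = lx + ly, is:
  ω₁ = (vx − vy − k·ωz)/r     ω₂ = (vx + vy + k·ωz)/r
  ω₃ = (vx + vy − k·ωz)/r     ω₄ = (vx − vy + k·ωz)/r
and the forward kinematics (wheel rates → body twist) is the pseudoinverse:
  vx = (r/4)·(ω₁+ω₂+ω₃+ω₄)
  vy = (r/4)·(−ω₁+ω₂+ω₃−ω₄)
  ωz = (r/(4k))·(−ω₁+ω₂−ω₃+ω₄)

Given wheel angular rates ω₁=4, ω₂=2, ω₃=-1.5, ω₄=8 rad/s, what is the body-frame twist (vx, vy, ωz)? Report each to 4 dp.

k = lx + ly = 0.15 + 0.18 = 0.3300
ω₁+ω₂+ω₃+ω₄ = 12.5000  →  vx = (0.08/4)·12.5000 = 0.2500
−ω₁+ω₂+ω₃−ω₄ = -11.5000  →  vy = (0.08/4)·-11.5000 = -0.2300
−ω₁+ω₂−ω₃+ω₄ = 7.5000  →  ωz = (0.08/1.3200)·7.5000 = 0.4545

(0.2500, -0.2300, 0.4545)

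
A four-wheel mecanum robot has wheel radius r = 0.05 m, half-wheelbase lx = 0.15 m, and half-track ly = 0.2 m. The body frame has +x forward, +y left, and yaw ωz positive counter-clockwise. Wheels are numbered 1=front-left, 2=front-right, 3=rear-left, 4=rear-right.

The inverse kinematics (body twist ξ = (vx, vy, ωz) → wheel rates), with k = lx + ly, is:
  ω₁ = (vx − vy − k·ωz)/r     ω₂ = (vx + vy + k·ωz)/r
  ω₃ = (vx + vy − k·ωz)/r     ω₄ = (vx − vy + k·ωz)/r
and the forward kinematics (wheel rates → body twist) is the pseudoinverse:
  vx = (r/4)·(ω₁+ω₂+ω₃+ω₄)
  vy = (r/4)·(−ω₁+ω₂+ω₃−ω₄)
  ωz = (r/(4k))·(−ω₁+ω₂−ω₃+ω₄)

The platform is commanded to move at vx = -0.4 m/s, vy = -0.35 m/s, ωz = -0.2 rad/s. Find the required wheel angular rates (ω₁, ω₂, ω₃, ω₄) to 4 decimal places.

(0.4000, -16.4000, -13.6000, -2.4000)

k = lx + ly = 0.15 + 0.2 = 0.3500;  k·ωz = 0.3500·-0.2 = -0.0700
ω₁ (FL) = (vx − vy − k·ωz)/r = 0.0200/0.05 = 0.4000
ω₂ (FR) = (vx + vy + k·ωz)/r = -0.8200/0.05 = -16.4000
ω₃ (RL) = (vx + vy − k·ωz)/r = -0.6800/0.05 = -13.6000
ω₄ (RR) = (vx − vy + k·ωz)/r = -0.1200/0.05 = -2.4000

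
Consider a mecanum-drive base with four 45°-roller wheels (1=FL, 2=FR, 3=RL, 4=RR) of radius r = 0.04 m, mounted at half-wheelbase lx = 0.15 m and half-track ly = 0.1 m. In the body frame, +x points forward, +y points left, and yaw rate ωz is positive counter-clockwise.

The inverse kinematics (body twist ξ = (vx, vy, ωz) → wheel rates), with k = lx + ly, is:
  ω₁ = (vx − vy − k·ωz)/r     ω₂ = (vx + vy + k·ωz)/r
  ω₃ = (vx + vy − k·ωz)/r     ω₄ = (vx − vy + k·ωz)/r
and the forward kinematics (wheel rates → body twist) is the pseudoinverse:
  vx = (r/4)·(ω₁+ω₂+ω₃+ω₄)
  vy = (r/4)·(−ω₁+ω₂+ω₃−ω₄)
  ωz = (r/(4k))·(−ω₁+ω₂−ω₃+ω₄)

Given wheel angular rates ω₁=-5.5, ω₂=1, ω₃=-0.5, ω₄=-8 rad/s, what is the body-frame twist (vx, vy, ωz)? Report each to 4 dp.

(-0.1300, 0.1400, -0.0400)

k = lx + ly = 0.15 + 0.1 = 0.2500
ω₁+ω₂+ω₃+ω₄ = -13.0000  →  vx = (0.04/4)·-13.0000 = -0.1300
−ω₁+ω₂+ω₃−ω₄ = 14.0000  →  vy = (0.04/4)·14.0000 = 0.1400
−ω₁+ω₂−ω₃+ω₄ = -1.0000  →  ωz = (0.04/1.0000)·-1.0000 = -0.0400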